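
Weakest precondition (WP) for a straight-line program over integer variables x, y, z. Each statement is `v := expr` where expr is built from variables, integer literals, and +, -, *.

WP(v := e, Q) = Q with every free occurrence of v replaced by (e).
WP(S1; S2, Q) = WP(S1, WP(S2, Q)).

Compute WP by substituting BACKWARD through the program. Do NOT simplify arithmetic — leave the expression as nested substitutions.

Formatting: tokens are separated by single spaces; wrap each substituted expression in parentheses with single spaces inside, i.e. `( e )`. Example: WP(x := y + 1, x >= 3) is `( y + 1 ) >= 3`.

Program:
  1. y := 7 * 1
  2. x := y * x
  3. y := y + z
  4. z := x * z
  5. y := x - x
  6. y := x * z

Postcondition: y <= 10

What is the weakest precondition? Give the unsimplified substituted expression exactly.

post: y <= 10
stmt 6: y := x * z  -- replace 1 occurrence(s) of y with (x * z)
  => ( x * z ) <= 10
stmt 5: y := x - x  -- replace 0 occurrence(s) of y with (x - x)
  => ( x * z ) <= 10
stmt 4: z := x * z  -- replace 1 occurrence(s) of z with (x * z)
  => ( x * ( x * z ) ) <= 10
stmt 3: y := y + z  -- replace 0 occurrence(s) of y with (y + z)
  => ( x * ( x * z ) ) <= 10
stmt 2: x := y * x  -- replace 2 occurrence(s) of x with (y * x)
  => ( ( y * x ) * ( ( y * x ) * z ) ) <= 10
stmt 1: y := 7 * 1  -- replace 2 occurrence(s) of y with (7 * 1)
  => ( ( ( 7 * 1 ) * x ) * ( ( ( 7 * 1 ) * x ) * z ) ) <= 10

Answer: ( ( ( 7 * 1 ) * x ) * ( ( ( 7 * 1 ) * x ) * z ) ) <= 10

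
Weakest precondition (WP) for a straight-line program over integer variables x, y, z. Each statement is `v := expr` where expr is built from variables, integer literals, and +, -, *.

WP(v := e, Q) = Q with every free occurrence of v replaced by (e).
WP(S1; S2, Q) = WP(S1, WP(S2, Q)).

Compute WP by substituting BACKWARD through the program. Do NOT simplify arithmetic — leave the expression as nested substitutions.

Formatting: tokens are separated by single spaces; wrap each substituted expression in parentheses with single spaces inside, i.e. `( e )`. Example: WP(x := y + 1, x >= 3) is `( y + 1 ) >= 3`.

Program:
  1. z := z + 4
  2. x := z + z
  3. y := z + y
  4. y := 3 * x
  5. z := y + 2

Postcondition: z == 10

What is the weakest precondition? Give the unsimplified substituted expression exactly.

Answer: ( ( 3 * ( ( z + 4 ) + ( z + 4 ) ) ) + 2 ) == 10

Derivation:
post: z == 10
stmt 5: z := y + 2  -- replace 1 occurrence(s) of z with (y + 2)
  => ( y + 2 ) == 10
stmt 4: y := 3 * x  -- replace 1 occurrence(s) of y with (3 * x)
  => ( ( 3 * x ) + 2 ) == 10
stmt 3: y := z + y  -- replace 0 occurrence(s) of y with (z + y)
  => ( ( 3 * x ) + 2 ) == 10
stmt 2: x := z + z  -- replace 1 occurrence(s) of x with (z + z)
  => ( ( 3 * ( z + z ) ) + 2 ) == 10
stmt 1: z := z + 4  -- replace 2 occurrence(s) of z with (z + 4)
  => ( ( 3 * ( ( z + 4 ) + ( z + 4 ) ) ) + 2 ) == 10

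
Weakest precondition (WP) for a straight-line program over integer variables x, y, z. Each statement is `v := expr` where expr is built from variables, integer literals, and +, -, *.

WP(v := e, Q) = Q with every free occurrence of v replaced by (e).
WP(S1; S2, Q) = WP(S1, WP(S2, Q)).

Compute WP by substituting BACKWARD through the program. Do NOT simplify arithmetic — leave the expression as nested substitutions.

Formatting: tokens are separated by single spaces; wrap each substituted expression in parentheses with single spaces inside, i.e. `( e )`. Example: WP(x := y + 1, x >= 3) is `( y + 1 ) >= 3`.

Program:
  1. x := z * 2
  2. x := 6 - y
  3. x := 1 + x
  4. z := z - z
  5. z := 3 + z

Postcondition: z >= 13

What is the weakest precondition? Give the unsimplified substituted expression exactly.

Answer: ( 3 + ( z - z ) ) >= 13

Derivation:
post: z >= 13
stmt 5: z := 3 + z  -- replace 1 occurrence(s) of z with (3 + z)
  => ( 3 + z ) >= 13
stmt 4: z := z - z  -- replace 1 occurrence(s) of z with (z - z)
  => ( 3 + ( z - z ) ) >= 13
stmt 3: x := 1 + x  -- replace 0 occurrence(s) of x with (1 + x)
  => ( 3 + ( z - z ) ) >= 13
stmt 2: x := 6 - y  -- replace 0 occurrence(s) of x with (6 - y)
  => ( 3 + ( z - z ) ) >= 13
stmt 1: x := z * 2  -- replace 0 occurrence(s) of x with (z * 2)
  => ( 3 + ( z - z ) ) >= 13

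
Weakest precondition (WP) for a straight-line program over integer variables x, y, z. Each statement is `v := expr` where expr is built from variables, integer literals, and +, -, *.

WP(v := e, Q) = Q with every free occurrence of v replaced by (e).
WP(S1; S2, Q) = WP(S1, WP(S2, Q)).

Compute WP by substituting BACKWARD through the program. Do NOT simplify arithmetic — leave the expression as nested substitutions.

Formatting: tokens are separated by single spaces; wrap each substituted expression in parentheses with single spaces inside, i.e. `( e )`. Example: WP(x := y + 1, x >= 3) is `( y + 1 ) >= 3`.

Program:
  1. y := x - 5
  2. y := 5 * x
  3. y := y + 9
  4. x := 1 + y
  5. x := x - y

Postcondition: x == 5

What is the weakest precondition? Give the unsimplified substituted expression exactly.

post: x == 5
stmt 5: x := x - y  -- replace 1 occurrence(s) of x with (x - y)
  => ( x - y ) == 5
stmt 4: x := 1 + y  -- replace 1 occurrence(s) of x with (1 + y)
  => ( ( 1 + y ) - y ) == 5
stmt 3: y := y + 9  -- replace 2 occurrence(s) of y with (y + 9)
  => ( ( 1 + ( y + 9 ) ) - ( y + 9 ) ) == 5
stmt 2: y := 5 * x  -- replace 2 occurrence(s) of y with (5 * x)
  => ( ( 1 + ( ( 5 * x ) + 9 ) ) - ( ( 5 * x ) + 9 ) ) == 5
stmt 1: y := x - 5  -- replace 0 occurrence(s) of y with (x - 5)
  => ( ( 1 + ( ( 5 * x ) + 9 ) ) - ( ( 5 * x ) + 9 ) ) == 5

Answer: ( ( 1 + ( ( 5 * x ) + 9 ) ) - ( ( 5 * x ) + 9 ) ) == 5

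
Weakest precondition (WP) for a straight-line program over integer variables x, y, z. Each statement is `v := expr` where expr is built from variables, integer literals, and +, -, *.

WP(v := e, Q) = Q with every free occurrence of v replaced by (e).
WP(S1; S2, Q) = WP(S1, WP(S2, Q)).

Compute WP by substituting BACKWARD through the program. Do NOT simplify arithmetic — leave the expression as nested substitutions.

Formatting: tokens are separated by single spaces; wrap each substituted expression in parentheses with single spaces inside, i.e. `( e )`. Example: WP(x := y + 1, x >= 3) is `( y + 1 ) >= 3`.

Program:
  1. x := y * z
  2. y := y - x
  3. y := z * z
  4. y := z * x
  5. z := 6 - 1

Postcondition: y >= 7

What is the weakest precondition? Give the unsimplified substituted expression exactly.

Answer: ( z * ( y * z ) ) >= 7

Derivation:
post: y >= 7
stmt 5: z := 6 - 1  -- replace 0 occurrence(s) of z with (6 - 1)
  => y >= 7
stmt 4: y := z * x  -- replace 1 occurrence(s) of y with (z * x)
  => ( z * x ) >= 7
stmt 3: y := z * z  -- replace 0 occurrence(s) of y with (z * z)
  => ( z * x ) >= 7
stmt 2: y := y - x  -- replace 0 occurrence(s) of y with (y - x)
  => ( z * x ) >= 7
stmt 1: x := y * z  -- replace 1 occurrence(s) of x with (y * z)
  => ( z * ( y * z ) ) >= 7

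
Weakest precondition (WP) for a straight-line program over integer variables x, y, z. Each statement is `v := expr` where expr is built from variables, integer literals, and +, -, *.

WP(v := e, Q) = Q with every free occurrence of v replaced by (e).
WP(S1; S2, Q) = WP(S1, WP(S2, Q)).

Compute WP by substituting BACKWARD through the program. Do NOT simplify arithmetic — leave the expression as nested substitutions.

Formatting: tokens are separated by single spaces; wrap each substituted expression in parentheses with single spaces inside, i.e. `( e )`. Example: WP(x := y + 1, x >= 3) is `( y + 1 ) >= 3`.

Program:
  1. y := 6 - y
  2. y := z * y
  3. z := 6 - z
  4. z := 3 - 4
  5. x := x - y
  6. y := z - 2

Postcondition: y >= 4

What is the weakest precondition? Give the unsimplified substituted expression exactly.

Answer: ( ( 3 - 4 ) - 2 ) >= 4

Derivation:
post: y >= 4
stmt 6: y := z - 2  -- replace 1 occurrence(s) of y with (z - 2)
  => ( z - 2 ) >= 4
stmt 5: x := x - y  -- replace 0 occurrence(s) of x with (x - y)
  => ( z - 2 ) >= 4
stmt 4: z := 3 - 4  -- replace 1 occurrence(s) of z with (3 - 4)
  => ( ( 3 - 4 ) - 2 ) >= 4
stmt 3: z := 6 - z  -- replace 0 occurrence(s) of z with (6 - z)
  => ( ( 3 - 4 ) - 2 ) >= 4
stmt 2: y := z * y  -- replace 0 occurrence(s) of y with (z * y)
  => ( ( 3 - 4 ) - 2 ) >= 4
stmt 1: y := 6 - y  -- replace 0 occurrence(s) of y with (6 - y)
  => ( ( 3 - 4 ) - 2 ) >= 4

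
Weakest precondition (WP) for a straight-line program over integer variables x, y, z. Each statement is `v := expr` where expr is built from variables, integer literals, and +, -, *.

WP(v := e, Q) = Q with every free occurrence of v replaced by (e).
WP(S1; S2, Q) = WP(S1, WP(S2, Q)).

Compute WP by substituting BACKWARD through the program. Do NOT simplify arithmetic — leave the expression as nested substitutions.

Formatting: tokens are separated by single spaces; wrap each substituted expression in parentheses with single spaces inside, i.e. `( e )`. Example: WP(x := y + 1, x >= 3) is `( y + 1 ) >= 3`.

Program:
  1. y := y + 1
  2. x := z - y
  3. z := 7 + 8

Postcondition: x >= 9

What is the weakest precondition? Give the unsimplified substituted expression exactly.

Answer: ( z - ( y + 1 ) ) >= 9

Derivation:
post: x >= 9
stmt 3: z := 7 + 8  -- replace 0 occurrence(s) of z with (7 + 8)
  => x >= 9
stmt 2: x := z - y  -- replace 1 occurrence(s) of x with (z - y)
  => ( z - y ) >= 9
stmt 1: y := y + 1  -- replace 1 occurrence(s) of y with (y + 1)
  => ( z - ( y + 1 ) ) >= 9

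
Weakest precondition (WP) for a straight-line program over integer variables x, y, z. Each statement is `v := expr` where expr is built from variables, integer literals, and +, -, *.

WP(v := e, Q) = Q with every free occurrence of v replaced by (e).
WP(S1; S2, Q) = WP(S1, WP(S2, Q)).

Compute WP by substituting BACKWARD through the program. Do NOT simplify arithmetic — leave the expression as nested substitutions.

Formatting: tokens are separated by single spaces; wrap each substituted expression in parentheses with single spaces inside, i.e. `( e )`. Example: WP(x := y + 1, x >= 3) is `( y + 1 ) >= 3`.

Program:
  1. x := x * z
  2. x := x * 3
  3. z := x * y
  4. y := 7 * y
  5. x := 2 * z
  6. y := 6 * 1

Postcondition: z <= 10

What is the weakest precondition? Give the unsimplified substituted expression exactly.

Answer: ( ( ( x * z ) * 3 ) * y ) <= 10

Derivation:
post: z <= 10
stmt 6: y := 6 * 1  -- replace 0 occurrence(s) of y with (6 * 1)
  => z <= 10
stmt 5: x := 2 * z  -- replace 0 occurrence(s) of x with (2 * z)
  => z <= 10
stmt 4: y := 7 * y  -- replace 0 occurrence(s) of y with (7 * y)
  => z <= 10
stmt 3: z := x * y  -- replace 1 occurrence(s) of z with (x * y)
  => ( x * y ) <= 10
stmt 2: x := x * 3  -- replace 1 occurrence(s) of x with (x * 3)
  => ( ( x * 3 ) * y ) <= 10
stmt 1: x := x * z  -- replace 1 occurrence(s) of x with (x * z)
  => ( ( ( x * z ) * 3 ) * y ) <= 10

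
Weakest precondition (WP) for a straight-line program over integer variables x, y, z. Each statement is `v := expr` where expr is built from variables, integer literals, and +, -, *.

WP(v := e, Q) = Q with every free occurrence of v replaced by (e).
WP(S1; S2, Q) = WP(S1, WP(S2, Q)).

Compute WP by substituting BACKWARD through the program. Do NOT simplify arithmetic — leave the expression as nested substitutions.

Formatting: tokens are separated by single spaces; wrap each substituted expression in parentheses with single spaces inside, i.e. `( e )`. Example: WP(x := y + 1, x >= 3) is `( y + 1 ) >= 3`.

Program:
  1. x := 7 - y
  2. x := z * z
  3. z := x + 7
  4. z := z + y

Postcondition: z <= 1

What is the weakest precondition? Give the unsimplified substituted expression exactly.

post: z <= 1
stmt 4: z := z + y  -- replace 1 occurrence(s) of z with (z + y)
  => ( z + y ) <= 1
stmt 3: z := x + 7  -- replace 1 occurrence(s) of z with (x + 7)
  => ( ( x + 7 ) + y ) <= 1
stmt 2: x := z * z  -- replace 1 occurrence(s) of x with (z * z)
  => ( ( ( z * z ) + 7 ) + y ) <= 1
stmt 1: x := 7 - y  -- replace 0 occurrence(s) of x with (7 - y)
  => ( ( ( z * z ) + 7 ) + y ) <= 1

Answer: ( ( ( z * z ) + 7 ) + y ) <= 1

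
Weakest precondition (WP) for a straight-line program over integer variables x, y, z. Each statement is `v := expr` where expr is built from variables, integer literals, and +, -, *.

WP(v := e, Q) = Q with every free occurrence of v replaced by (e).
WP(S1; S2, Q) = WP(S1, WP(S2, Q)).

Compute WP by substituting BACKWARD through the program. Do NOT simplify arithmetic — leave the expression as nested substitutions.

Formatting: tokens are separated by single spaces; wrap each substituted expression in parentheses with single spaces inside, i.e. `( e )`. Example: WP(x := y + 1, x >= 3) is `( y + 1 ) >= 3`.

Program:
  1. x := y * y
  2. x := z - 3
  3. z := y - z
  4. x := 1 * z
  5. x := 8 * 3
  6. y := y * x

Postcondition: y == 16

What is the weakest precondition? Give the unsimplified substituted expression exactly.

Answer: ( y * ( 8 * 3 ) ) == 16

Derivation:
post: y == 16
stmt 6: y := y * x  -- replace 1 occurrence(s) of y with (y * x)
  => ( y * x ) == 16
stmt 5: x := 8 * 3  -- replace 1 occurrence(s) of x with (8 * 3)
  => ( y * ( 8 * 3 ) ) == 16
stmt 4: x := 1 * z  -- replace 0 occurrence(s) of x with (1 * z)
  => ( y * ( 8 * 3 ) ) == 16
stmt 3: z := y - z  -- replace 0 occurrence(s) of z with (y - z)
  => ( y * ( 8 * 3 ) ) == 16
stmt 2: x := z - 3  -- replace 0 occurrence(s) of x with (z - 3)
  => ( y * ( 8 * 3 ) ) == 16
stmt 1: x := y * y  -- replace 0 occurrence(s) of x with (y * y)
  => ( y * ( 8 * 3 ) ) == 16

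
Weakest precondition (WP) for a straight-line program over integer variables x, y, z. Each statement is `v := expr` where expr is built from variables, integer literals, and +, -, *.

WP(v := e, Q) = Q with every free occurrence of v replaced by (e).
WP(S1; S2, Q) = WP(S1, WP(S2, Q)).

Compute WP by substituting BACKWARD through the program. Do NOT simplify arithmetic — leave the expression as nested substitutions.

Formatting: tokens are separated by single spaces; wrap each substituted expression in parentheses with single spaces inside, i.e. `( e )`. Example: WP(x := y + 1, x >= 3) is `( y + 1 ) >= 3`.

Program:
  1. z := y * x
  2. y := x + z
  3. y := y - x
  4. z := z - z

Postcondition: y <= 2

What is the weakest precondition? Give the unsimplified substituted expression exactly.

Answer: ( ( x + ( y * x ) ) - x ) <= 2

Derivation:
post: y <= 2
stmt 4: z := z - z  -- replace 0 occurrence(s) of z with (z - z)
  => y <= 2
stmt 3: y := y - x  -- replace 1 occurrence(s) of y with (y - x)
  => ( y - x ) <= 2
stmt 2: y := x + z  -- replace 1 occurrence(s) of y with (x + z)
  => ( ( x + z ) - x ) <= 2
stmt 1: z := y * x  -- replace 1 occurrence(s) of z with (y * x)
  => ( ( x + ( y * x ) ) - x ) <= 2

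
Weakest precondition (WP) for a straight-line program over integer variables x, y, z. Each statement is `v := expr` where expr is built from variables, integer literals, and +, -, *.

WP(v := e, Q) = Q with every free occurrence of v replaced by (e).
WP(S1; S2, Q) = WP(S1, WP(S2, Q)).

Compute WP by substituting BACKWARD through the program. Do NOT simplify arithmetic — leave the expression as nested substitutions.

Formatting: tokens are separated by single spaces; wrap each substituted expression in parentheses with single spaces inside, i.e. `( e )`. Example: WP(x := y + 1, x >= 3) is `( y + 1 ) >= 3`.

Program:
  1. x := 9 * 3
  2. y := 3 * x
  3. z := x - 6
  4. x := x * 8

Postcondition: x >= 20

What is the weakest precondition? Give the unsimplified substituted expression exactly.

post: x >= 20
stmt 4: x := x * 8  -- replace 1 occurrence(s) of x with (x * 8)
  => ( x * 8 ) >= 20
stmt 3: z := x - 6  -- replace 0 occurrence(s) of z with (x - 6)
  => ( x * 8 ) >= 20
stmt 2: y := 3 * x  -- replace 0 occurrence(s) of y with (3 * x)
  => ( x * 8 ) >= 20
stmt 1: x := 9 * 3  -- replace 1 occurrence(s) of x with (9 * 3)
  => ( ( 9 * 3 ) * 8 ) >= 20

Answer: ( ( 9 * 3 ) * 8 ) >= 20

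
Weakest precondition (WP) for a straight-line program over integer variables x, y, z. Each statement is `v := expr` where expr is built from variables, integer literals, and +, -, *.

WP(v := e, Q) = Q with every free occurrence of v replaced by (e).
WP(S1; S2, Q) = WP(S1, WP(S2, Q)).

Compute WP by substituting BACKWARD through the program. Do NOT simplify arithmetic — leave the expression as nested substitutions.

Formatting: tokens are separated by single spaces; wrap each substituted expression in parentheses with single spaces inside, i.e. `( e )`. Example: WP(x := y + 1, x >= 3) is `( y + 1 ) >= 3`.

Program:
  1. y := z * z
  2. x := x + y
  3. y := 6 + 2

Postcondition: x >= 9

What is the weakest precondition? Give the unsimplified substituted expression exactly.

Answer: ( x + ( z * z ) ) >= 9

Derivation:
post: x >= 9
stmt 3: y := 6 + 2  -- replace 0 occurrence(s) of y with (6 + 2)
  => x >= 9
stmt 2: x := x + y  -- replace 1 occurrence(s) of x with (x + y)
  => ( x + y ) >= 9
stmt 1: y := z * z  -- replace 1 occurrence(s) of y with (z * z)
  => ( x + ( z * z ) ) >= 9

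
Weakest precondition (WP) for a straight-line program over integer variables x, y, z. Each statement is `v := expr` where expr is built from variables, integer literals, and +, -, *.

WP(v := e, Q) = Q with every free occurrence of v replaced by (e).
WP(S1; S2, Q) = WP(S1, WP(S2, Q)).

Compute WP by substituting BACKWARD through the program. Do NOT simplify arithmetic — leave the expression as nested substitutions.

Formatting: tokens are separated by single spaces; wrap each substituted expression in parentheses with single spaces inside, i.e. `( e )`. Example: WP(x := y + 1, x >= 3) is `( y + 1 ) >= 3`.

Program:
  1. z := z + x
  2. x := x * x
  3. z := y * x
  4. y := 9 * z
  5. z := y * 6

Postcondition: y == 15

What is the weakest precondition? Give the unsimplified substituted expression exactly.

post: y == 15
stmt 5: z := y * 6  -- replace 0 occurrence(s) of z with (y * 6)
  => y == 15
stmt 4: y := 9 * z  -- replace 1 occurrence(s) of y with (9 * z)
  => ( 9 * z ) == 15
stmt 3: z := y * x  -- replace 1 occurrence(s) of z with (y * x)
  => ( 9 * ( y * x ) ) == 15
stmt 2: x := x * x  -- replace 1 occurrence(s) of x with (x * x)
  => ( 9 * ( y * ( x * x ) ) ) == 15
stmt 1: z := z + x  -- replace 0 occurrence(s) of z with (z + x)
  => ( 9 * ( y * ( x * x ) ) ) == 15

Answer: ( 9 * ( y * ( x * x ) ) ) == 15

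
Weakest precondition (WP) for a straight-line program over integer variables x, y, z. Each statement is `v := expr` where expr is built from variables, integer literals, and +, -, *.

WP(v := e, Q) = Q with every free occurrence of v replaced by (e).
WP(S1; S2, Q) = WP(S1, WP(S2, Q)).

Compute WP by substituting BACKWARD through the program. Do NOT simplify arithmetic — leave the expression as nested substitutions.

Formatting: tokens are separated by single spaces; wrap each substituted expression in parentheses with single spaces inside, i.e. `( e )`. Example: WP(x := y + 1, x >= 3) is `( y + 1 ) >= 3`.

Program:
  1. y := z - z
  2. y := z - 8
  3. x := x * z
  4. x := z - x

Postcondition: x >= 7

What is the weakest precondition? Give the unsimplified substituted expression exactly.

post: x >= 7
stmt 4: x := z - x  -- replace 1 occurrence(s) of x with (z - x)
  => ( z - x ) >= 7
stmt 3: x := x * z  -- replace 1 occurrence(s) of x with (x * z)
  => ( z - ( x * z ) ) >= 7
stmt 2: y := z - 8  -- replace 0 occurrence(s) of y with (z - 8)
  => ( z - ( x * z ) ) >= 7
stmt 1: y := z - z  -- replace 0 occurrence(s) of y with (z - z)
  => ( z - ( x * z ) ) >= 7

Answer: ( z - ( x * z ) ) >= 7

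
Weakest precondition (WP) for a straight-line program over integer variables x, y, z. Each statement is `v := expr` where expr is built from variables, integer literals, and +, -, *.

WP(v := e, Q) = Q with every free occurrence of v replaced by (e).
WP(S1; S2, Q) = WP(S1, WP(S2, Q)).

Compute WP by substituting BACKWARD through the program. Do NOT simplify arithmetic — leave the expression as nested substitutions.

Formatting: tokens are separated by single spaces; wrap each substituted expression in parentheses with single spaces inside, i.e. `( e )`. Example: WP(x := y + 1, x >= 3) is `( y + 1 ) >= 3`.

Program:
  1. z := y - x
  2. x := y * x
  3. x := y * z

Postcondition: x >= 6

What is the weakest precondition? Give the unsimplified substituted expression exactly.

post: x >= 6
stmt 3: x := y * z  -- replace 1 occurrence(s) of x with (y * z)
  => ( y * z ) >= 6
stmt 2: x := y * x  -- replace 0 occurrence(s) of x with (y * x)
  => ( y * z ) >= 6
stmt 1: z := y - x  -- replace 1 occurrence(s) of z with (y - x)
  => ( y * ( y - x ) ) >= 6

Answer: ( y * ( y - x ) ) >= 6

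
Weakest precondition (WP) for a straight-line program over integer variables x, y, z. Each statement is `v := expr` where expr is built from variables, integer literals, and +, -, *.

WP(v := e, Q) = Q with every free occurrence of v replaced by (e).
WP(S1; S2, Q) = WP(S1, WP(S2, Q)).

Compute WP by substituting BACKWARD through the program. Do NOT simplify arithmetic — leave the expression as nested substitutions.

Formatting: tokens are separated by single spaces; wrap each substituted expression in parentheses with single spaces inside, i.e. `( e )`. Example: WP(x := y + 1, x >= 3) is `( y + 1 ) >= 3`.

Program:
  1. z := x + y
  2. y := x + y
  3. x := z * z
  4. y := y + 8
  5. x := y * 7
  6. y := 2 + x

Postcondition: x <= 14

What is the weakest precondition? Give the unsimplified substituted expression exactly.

post: x <= 14
stmt 6: y := 2 + x  -- replace 0 occurrence(s) of y with (2 + x)
  => x <= 14
stmt 5: x := y * 7  -- replace 1 occurrence(s) of x with (y * 7)
  => ( y * 7 ) <= 14
stmt 4: y := y + 8  -- replace 1 occurrence(s) of y with (y + 8)
  => ( ( y + 8 ) * 7 ) <= 14
stmt 3: x := z * z  -- replace 0 occurrence(s) of x with (z * z)
  => ( ( y + 8 ) * 7 ) <= 14
stmt 2: y := x + y  -- replace 1 occurrence(s) of y with (x + y)
  => ( ( ( x + y ) + 8 ) * 7 ) <= 14
stmt 1: z := x + y  -- replace 0 occurrence(s) of z with (x + y)
  => ( ( ( x + y ) + 8 ) * 7 ) <= 14

Answer: ( ( ( x + y ) + 8 ) * 7 ) <= 14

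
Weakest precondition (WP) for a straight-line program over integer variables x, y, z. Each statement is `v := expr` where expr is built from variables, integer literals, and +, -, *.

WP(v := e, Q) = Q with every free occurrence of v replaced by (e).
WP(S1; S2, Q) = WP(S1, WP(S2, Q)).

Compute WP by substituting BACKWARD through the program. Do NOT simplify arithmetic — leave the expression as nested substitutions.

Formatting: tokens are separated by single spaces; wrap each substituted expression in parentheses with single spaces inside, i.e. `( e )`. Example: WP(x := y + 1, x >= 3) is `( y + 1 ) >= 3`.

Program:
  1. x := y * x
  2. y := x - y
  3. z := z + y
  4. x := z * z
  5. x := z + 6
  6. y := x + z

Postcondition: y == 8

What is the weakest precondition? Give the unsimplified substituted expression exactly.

post: y == 8
stmt 6: y := x + z  -- replace 1 occurrence(s) of y with (x + z)
  => ( x + z ) == 8
stmt 5: x := z + 6  -- replace 1 occurrence(s) of x with (z + 6)
  => ( ( z + 6 ) + z ) == 8
stmt 4: x := z * z  -- replace 0 occurrence(s) of x with (z * z)
  => ( ( z + 6 ) + z ) == 8
stmt 3: z := z + y  -- replace 2 occurrence(s) of z with (z + y)
  => ( ( ( z + y ) + 6 ) + ( z + y ) ) == 8
stmt 2: y := x - y  -- replace 2 occurrence(s) of y with (x - y)
  => ( ( ( z + ( x - y ) ) + 6 ) + ( z + ( x - y ) ) ) == 8
stmt 1: x := y * x  -- replace 2 occurrence(s) of x with (y * x)
  => ( ( ( z + ( ( y * x ) - y ) ) + 6 ) + ( z + ( ( y * x ) - y ) ) ) == 8

Answer: ( ( ( z + ( ( y * x ) - y ) ) + 6 ) + ( z + ( ( y * x ) - y ) ) ) == 8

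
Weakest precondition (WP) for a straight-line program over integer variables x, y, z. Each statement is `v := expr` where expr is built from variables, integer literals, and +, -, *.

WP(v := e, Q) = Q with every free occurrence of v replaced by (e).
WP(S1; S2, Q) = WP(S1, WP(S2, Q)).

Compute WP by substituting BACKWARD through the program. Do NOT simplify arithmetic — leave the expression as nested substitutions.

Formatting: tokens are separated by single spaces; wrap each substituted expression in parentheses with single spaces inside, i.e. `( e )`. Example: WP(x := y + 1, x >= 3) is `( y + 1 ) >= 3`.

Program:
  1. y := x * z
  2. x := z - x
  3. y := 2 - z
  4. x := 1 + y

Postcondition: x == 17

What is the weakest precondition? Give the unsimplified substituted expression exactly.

post: x == 17
stmt 4: x := 1 + y  -- replace 1 occurrence(s) of x with (1 + y)
  => ( 1 + y ) == 17
stmt 3: y := 2 - z  -- replace 1 occurrence(s) of y with (2 - z)
  => ( 1 + ( 2 - z ) ) == 17
stmt 2: x := z - x  -- replace 0 occurrence(s) of x with (z - x)
  => ( 1 + ( 2 - z ) ) == 17
stmt 1: y := x * z  -- replace 0 occurrence(s) of y with (x * z)
  => ( 1 + ( 2 - z ) ) == 17

Answer: ( 1 + ( 2 - z ) ) == 17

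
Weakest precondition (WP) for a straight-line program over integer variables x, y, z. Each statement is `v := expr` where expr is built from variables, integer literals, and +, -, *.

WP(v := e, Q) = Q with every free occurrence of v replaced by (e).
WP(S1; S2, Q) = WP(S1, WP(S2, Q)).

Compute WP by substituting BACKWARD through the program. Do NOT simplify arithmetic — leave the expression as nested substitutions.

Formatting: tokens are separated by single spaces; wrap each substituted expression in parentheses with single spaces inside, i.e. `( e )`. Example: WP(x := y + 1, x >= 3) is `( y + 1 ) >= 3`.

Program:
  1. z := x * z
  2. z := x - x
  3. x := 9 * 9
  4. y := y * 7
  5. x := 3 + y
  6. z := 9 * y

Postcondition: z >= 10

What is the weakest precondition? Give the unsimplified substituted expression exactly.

post: z >= 10
stmt 6: z := 9 * y  -- replace 1 occurrence(s) of z with (9 * y)
  => ( 9 * y ) >= 10
stmt 5: x := 3 + y  -- replace 0 occurrence(s) of x with (3 + y)
  => ( 9 * y ) >= 10
stmt 4: y := y * 7  -- replace 1 occurrence(s) of y with (y * 7)
  => ( 9 * ( y * 7 ) ) >= 10
stmt 3: x := 9 * 9  -- replace 0 occurrence(s) of x with (9 * 9)
  => ( 9 * ( y * 7 ) ) >= 10
stmt 2: z := x - x  -- replace 0 occurrence(s) of z with (x - x)
  => ( 9 * ( y * 7 ) ) >= 10
stmt 1: z := x * z  -- replace 0 occurrence(s) of z with (x * z)
  => ( 9 * ( y * 7 ) ) >= 10

Answer: ( 9 * ( y * 7 ) ) >= 10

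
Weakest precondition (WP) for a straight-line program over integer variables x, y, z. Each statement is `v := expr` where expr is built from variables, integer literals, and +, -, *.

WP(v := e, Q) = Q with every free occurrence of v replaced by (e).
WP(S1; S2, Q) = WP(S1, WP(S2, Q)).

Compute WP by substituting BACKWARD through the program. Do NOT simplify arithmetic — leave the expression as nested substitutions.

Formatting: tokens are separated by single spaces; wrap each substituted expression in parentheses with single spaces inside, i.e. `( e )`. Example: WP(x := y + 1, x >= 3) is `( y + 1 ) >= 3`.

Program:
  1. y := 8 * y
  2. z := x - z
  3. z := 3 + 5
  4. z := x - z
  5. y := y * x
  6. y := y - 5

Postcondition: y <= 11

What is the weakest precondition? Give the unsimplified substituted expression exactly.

post: y <= 11
stmt 6: y := y - 5  -- replace 1 occurrence(s) of y with (y - 5)
  => ( y - 5 ) <= 11
stmt 5: y := y * x  -- replace 1 occurrence(s) of y with (y * x)
  => ( ( y * x ) - 5 ) <= 11
stmt 4: z := x - z  -- replace 0 occurrence(s) of z with (x - z)
  => ( ( y * x ) - 5 ) <= 11
stmt 3: z := 3 + 5  -- replace 0 occurrence(s) of z with (3 + 5)
  => ( ( y * x ) - 5 ) <= 11
stmt 2: z := x - z  -- replace 0 occurrence(s) of z with (x - z)
  => ( ( y * x ) - 5 ) <= 11
stmt 1: y := 8 * y  -- replace 1 occurrence(s) of y with (8 * y)
  => ( ( ( 8 * y ) * x ) - 5 ) <= 11

Answer: ( ( ( 8 * y ) * x ) - 5 ) <= 11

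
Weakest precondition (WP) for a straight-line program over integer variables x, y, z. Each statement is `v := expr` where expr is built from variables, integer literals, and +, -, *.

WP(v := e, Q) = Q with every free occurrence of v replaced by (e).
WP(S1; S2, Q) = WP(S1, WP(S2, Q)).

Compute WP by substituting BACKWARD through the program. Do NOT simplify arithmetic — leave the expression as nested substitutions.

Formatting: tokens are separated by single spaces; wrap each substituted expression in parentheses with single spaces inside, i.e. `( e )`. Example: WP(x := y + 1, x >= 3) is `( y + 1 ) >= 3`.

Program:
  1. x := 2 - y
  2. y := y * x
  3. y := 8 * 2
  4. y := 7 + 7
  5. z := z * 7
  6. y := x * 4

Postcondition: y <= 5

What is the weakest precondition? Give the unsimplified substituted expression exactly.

post: y <= 5
stmt 6: y := x * 4  -- replace 1 occurrence(s) of y with (x * 4)
  => ( x * 4 ) <= 5
stmt 5: z := z * 7  -- replace 0 occurrence(s) of z with (z * 7)
  => ( x * 4 ) <= 5
stmt 4: y := 7 + 7  -- replace 0 occurrence(s) of y with (7 + 7)
  => ( x * 4 ) <= 5
stmt 3: y := 8 * 2  -- replace 0 occurrence(s) of y with (8 * 2)
  => ( x * 4 ) <= 5
stmt 2: y := y * x  -- replace 0 occurrence(s) of y with (y * x)
  => ( x * 4 ) <= 5
stmt 1: x := 2 - y  -- replace 1 occurrence(s) of x with (2 - y)
  => ( ( 2 - y ) * 4 ) <= 5

Answer: ( ( 2 - y ) * 4 ) <= 5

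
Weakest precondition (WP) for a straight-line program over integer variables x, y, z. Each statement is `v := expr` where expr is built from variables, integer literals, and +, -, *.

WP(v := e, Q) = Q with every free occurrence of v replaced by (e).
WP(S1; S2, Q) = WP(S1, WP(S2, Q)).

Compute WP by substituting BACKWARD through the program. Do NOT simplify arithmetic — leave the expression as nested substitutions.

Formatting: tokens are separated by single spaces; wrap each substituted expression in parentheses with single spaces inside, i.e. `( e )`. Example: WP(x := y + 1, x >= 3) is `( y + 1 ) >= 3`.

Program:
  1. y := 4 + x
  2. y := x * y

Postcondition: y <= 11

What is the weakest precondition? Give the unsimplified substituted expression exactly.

Answer: ( x * ( 4 + x ) ) <= 11

Derivation:
post: y <= 11
stmt 2: y := x * y  -- replace 1 occurrence(s) of y with (x * y)
  => ( x * y ) <= 11
stmt 1: y := 4 + x  -- replace 1 occurrence(s) of y with (4 + x)
  => ( x * ( 4 + x ) ) <= 11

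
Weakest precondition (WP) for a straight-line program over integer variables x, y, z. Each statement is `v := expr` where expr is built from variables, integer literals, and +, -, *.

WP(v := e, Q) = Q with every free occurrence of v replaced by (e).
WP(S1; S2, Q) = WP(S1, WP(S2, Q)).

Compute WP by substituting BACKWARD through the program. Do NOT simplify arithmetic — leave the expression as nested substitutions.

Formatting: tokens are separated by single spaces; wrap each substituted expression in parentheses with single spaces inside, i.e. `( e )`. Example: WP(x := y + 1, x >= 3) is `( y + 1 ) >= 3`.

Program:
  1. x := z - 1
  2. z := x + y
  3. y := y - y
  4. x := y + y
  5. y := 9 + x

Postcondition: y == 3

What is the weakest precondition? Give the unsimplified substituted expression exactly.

post: y == 3
stmt 5: y := 9 + x  -- replace 1 occurrence(s) of y with (9 + x)
  => ( 9 + x ) == 3
stmt 4: x := y + y  -- replace 1 occurrence(s) of x with (y + y)
  => ( 9 + ( y + y ) ) == 3
stmt 3: y := y - y  -- replace 2 occurrence(s) of y with (y - y)
  => ( 9 + ( ( y - y ) + ( y - y ) ) ) == 3
stmt 2: z := x + y  -- replace 0 occurrence(s) of z with (x + y)
  => ( 9 + ( ( y - y ) + ( y - y ) ) ) == 3
stmt 1: x := z - 1  -- replace 0 occurrence(s) of x with (z - 1)
  => ( 9 + ( ( y - y ) + ( y - y ) ) ) == 3

Answer: ( 9 + ( ( y - y ) + ( y - y ) ) ) == 3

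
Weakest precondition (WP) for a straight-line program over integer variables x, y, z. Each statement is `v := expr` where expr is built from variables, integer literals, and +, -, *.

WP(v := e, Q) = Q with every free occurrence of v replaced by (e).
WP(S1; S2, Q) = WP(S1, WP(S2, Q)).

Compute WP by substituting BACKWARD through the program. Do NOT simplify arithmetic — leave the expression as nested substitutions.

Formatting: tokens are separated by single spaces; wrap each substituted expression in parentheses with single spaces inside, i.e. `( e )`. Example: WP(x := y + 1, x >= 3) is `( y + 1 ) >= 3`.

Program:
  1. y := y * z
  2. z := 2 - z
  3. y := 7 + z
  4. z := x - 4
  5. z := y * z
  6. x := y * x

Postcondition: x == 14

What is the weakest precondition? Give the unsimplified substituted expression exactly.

post: x == 14
stmt 6: x := y * x  -- replace 1 occurrence(s) of x with (y * x)
  => ( y * x ) == 14
stmt 5: z := y * z  -- replace 0 occurrence(s) of z with (y * z)
  => ( y * x ) == 14
stmt 4: z := x - 4  -- replace 0 occurrence(s) of z with (x - 4)
  => ( y * x ) == 14
stmt 3: y := 7 + z  -- replace 1 occurrence(s) of y with (7 + z)
  => ( ( 7 + z ) * x ) == 14
stmt 2: z := 2 - z  -- replace 1 occurrence(s) of z with (2 - z)
  => ( ( 7 + ( 2 - z ) ) * x ) == 14
stmt 1: y := y * z  -- replace 0 occurrence(s) of y with (y * z)
  => ( ( 7 + ( 2 - z ) ) * x ) == 14

Answer: ( ( 7 + ( 2 - z ) ) * x ) == 14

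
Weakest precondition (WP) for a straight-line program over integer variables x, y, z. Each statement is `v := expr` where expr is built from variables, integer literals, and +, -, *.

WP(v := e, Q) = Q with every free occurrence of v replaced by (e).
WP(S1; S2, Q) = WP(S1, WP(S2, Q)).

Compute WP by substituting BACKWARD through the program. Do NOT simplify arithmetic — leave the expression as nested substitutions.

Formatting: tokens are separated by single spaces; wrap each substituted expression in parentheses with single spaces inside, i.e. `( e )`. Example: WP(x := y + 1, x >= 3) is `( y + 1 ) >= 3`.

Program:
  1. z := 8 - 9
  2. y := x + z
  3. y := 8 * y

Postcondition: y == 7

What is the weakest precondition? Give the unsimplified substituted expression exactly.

post: y == 7
stmt 3: y := 8 * y  -- replace 1 occurrence(s) of y with (8 * y)
  => ( 8 * y ) == 7
stmt 2: y := x + z  -- replace 1 occurrence(s) of y with (x + z)
  => ( 8 * ( x + z ) ) == 7
stmt 1: z := 8 - 9  -- replace 1 occurrence(s) of z with (8 - 9)
  => ( 8 * ( x + ( 8 - 9 ) ) ) == 7

Answer: ( 8 * ( x + ( 8 - 9 ) ) ) == 7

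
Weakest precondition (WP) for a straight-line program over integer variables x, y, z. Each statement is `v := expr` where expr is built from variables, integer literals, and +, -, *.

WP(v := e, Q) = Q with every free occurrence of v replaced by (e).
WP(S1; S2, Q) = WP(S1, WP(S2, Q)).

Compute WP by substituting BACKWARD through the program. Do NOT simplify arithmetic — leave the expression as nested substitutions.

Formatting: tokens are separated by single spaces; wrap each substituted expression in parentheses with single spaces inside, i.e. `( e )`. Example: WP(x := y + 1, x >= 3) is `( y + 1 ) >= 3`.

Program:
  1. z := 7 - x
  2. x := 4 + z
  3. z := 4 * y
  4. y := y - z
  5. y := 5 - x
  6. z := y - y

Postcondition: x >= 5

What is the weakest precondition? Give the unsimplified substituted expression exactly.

Answer: ( 4 + ( 7 - x ) ) >= 5

Derivation:
post: x >= 5
stmt 6: z := y - y  -- replace 0 occurrence(s) of z with (y - y)
  => x >= 5
stmt 5: y := 5 - x  -- replace 0 occurrence(s) of y with (5 - x)
  => x >= 5
stmt 4: y := y - z  -- replace 0 occurrence(s) of y with (y - z)
  => x >= 5
stmt 3: z := 4 * y  -- replace 0 occurrence(s) of z with (4 * y)
  => x >= 5
stmt 2: x := 4 + z  -- replace 1 occurrence(s) of x with (4 + z)
  => ( 4 + z ) >= 5
stmt 1: z := 7 - x  -- replace 1 occurrence(s) of z with (7 - x)
  => ( 4 + ( 7 - x ) ) >= 5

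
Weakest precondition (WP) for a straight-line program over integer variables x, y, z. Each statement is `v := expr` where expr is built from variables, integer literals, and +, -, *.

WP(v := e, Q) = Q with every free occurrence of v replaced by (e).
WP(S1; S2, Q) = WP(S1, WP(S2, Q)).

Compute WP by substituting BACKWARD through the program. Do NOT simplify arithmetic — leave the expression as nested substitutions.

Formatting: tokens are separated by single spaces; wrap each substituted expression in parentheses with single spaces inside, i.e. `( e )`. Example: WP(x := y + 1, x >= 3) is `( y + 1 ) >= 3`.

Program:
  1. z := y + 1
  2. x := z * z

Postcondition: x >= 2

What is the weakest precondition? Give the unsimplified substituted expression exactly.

Answer: ( ( y + 1 ) * ( y + 1 ) ) >= 2

Derivation:
post: x >= 2
stmt 2: x := z * z  -- replace 1 occurrence(s) of x with (z * z)
  => ( z * z ) >= 2
stmt 1: z := y + 1  -- replace 2 occurrence(s) of z with (y + 1)
  => ( ( y + 1 ) * ( y + 1 ) ) >= 2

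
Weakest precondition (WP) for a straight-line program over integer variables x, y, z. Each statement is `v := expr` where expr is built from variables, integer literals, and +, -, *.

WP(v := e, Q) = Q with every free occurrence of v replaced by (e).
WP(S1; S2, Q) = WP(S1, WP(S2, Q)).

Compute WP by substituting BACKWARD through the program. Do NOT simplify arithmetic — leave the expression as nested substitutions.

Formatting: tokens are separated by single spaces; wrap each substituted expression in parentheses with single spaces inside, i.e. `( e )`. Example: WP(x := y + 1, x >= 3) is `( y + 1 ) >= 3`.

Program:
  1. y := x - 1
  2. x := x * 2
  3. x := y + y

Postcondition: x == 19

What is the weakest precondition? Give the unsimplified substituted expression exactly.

Answer: ( ( x - 1 ) + ( x - 1 ) ) == 19

Derivation:
post: x == 19
stmt 3: x := y + y  -- replace 1 occurrence(s) of x with (y + y)
  => ( y + y ) == 19
stmt 2: x := x * 2  -- replace 0 occurrence(s) of x with (x * 2)
  => ( y + y ) == 19
stmt 1: y := x - 1  -- replace 2 occurrence(s) of y with (x - 1)
  => ( ( x - 1 ) + ( x - 1 ) ) == 19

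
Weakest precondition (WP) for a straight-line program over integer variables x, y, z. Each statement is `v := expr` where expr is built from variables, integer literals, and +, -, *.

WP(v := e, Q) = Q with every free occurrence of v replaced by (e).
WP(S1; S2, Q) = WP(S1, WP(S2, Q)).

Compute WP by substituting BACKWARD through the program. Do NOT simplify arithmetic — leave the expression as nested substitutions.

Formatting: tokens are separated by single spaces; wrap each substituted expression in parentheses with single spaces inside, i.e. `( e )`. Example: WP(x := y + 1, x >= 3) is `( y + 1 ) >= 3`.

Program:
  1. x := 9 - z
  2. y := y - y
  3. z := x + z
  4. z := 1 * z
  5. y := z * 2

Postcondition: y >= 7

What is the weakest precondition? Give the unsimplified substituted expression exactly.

Answer: ( ( 1 * ( ( 9 - z ) + z ) ) * 2 ) >= 7

Derivation:
post: y >= 7
stmt 5: y := z * 2  -- replace 1 occurrence(s) of y with (z * 2)
  => ( z * 2 ) >= 7
stmt 4: z := 1 * z  -- replace 1 occurrence(s) of z with (1 * z)
  => ( ( 1 * z ) * 2 ) >= 7
stmt 3: z := x + z  -- replace 1 occurrence(s) of z with (x + z)
  => ( ( 1 * ( x + z ) ) * 2 ) >= 7
stmt 2: y := y - y  -- replace 0 occurrence(s) of y with (y - y)
  => ( ( 1 * ( x + z ) ) * 2 ) >= 7
stmt 1: x := 9 - z  -- replace 1 occurrence(s) of x with (9 - z)
  => ( ( 1 * ( ( 9 - z ) + z ) ) * 2 ) >= 7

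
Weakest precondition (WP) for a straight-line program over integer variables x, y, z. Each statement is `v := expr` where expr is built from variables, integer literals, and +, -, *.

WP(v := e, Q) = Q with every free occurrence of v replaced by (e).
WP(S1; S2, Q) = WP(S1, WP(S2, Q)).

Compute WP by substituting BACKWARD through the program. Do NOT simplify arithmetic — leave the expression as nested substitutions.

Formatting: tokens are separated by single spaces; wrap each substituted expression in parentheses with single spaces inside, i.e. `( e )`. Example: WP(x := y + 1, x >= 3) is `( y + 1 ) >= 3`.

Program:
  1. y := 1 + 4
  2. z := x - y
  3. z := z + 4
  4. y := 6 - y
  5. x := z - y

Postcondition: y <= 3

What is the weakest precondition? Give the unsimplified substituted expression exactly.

Answer: ( 6 - ( 1 + 4 ) ) <= 3

Derivation:
post: y <= 3
stmt 5: x := z - y  -- replace 0 occurrence(s) of x with (z - y)
  => y <= 3
stmt 4: y := 6 - y  -- replace 1 occurrence(s) of y with (6 - y)
  => ( 6 - y ) <= 3
stmt 3: z := z + 4  -- replace 0 occurrence(s) of z with (z + 4)
  => ( 6 - y ) <= 3
stmt 2: z := x - y  -- replace 0 occurrence(s) of z with (x - y)
  => ( 6 - y ) <= 3
stmt 1: y := 1 + 4  -- replace 1 occurrence(s) of y with (1 + 4)
  => ( 6 - ( 1 + 4 ) ) <= 3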